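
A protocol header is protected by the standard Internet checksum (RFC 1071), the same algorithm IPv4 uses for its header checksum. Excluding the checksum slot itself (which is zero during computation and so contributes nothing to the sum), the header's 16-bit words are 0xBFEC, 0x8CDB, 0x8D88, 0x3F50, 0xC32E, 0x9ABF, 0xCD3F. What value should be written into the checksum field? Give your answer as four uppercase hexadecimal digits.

BB30

One's-complement addition (fold any carry out of bit 15 back into bit 0):
  0xBFEC + 0x8CDB = 0x14CC7 → wrap carry → 0x4CC8
  0x4CC8 + 0x8D88 = 0x0DA50
  0xDA50 + 0x3F50 = 0x119A0 → wrap carry → 0x19A1
  0x19A1 + 0xC32E = 0x0DCCF
  0xDCCF + 0x9ABF = 0x1778E → wrap carry → 0x778F
  0x778F + 0xCD3F = 0x144CE → wrap carry → 0x44CF
One's-complement sum = 0x44CF.
Checksum = ~0x44CF & 0xFFFF = 0xBB30.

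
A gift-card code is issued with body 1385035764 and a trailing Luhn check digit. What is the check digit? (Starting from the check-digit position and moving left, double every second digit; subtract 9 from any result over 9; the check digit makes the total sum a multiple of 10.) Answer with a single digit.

Partial digits right→left: 4 6 7 5 3 0 5 8 3 1
Double every second digit counting from the check-digit position (so the 1st, 3rd, 5th, ... of the partial from the right).
  doubled (with −9 where >9): 8 5 6 1 6 → sum 26
  kept as-is: 6 5 0 8 1 → sum 20
Total = 26 + 20 = 46.
Check digit = (10 − (46 mod 10)) mod 10 = 4.

4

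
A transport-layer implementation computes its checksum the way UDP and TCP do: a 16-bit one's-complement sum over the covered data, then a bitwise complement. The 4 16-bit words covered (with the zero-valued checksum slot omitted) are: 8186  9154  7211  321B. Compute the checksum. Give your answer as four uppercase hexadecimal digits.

One's-complement addition (fold any carry out of bit 15 back into bit 0):
  0x8186 + 0x9154 = 0x112DA → wrap carry → 0x12DB
  0x12DB + 0x7211 = 0x084EC
  0x84EC + 0x321B = 0x0B707
One's-complement sum = 0xB707.
Checksum = ~0xB707 & 0xFFFF = 0x48F8.

48F8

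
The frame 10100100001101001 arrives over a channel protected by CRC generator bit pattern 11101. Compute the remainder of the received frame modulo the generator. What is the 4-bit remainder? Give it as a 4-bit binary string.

1000

Modulo-2 division of 10100100001101001 by 11101:
  pos 0: 10100 XOR 11101 = 01001
  pos 1: 10011 XOR 11101 = 01110
  pos 2: 11100 XOR 11101 = 00001
  pos 6: 10001 XOR 11101 = 01100
  pos 7: 11001 XOR 11101 = 00100
  pos 9: 10001 XOR 11101 = 01100
  pos 10: 11000 XOR 11101 = 00101
  pos 12: 10101 XOR 11101 = 01000
Remainder = 1000 (nonzero — an error is detected).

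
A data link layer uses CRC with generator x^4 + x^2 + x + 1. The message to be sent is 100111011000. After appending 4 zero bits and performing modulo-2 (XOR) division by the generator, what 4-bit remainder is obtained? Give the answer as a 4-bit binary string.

0000

Append 4 zeros: 1001110110000000. Divide by 10111 (XOR where the leading bit is 1):
  pos 0: 10011 XOR 10111 = 00100
  pos 2: 10010 XOR 10111 = 00101
  pos 4: 10111 XOR 10111 = 00000
Remainder (last 4 bits) = 0000. This is the CRC / FCS.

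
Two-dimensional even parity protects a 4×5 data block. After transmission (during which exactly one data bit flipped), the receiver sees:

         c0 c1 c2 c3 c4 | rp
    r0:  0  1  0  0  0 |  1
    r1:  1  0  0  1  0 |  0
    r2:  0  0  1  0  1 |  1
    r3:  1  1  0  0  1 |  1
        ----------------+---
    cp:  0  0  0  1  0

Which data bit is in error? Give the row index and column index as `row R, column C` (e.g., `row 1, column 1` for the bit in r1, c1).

Recompute each row's even parity and compare to rp:
  r0: data parity 1, sent rp 1 → ok
  r1: data parity 0, sent rp 0 → ok
  r2: data parity 0, sent rp 1 → mismatch
  r3: data parity 1, sent rp 1 → ok
Recompute each column's even parity and compare to cp:
  c0: data parity 0, sent cp 0 → ok
  c1: data parity 0, sent cp 0 → ok
  c2: data parity 1, sent cp 0 → mismatch
  c3: data parity 1, sent cp 1 → ok
  c4: data parity 0, sent cp 0 → ok
Exactly one row (r2) and one column (c2) fail → the flipped bit is at their intersection.

row 2, column 2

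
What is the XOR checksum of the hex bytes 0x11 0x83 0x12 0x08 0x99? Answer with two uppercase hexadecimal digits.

11

XOR the bytes together:
  start with 0x11
  0x11 ⊕ 0x83 = 0x92
  0x92 ⊕ 0x12 = 0x80
  0x80 ⊕ 0x08 = 0x88
  0x88 ⊕ 0x99 = 0x11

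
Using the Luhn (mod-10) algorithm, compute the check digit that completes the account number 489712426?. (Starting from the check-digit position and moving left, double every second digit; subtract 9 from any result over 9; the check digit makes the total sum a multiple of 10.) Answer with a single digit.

Partial digits right→left: 6 2 4 2 1 7 9 8 4
Double every second digit counting from the check-digit position (so the 1st, 3rd, 5th, ... of the partial from the right).
  doubled (with −9 where >9): 3 8 2 9 8 → sum 30
  kept as-is: 2 2 7 8 → sum 19
Total = 30 + 19 = 49.
Check digit = (10 − (49 mod 10)) mod 10 = 1.

1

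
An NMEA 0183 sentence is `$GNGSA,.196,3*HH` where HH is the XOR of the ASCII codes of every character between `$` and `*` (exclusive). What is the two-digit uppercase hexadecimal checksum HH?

XOR the ASCII codes of the payload characters:
  'G' = 0x47 → acc = 0x47
  'N' = 0x4E → acc = 0x09
  'G' = 0x47 → acc = 0x4E
  'S' = 0x53 → acc = 0x1D
  'A' = 0x41 → acc = 0x5C
  ',' = 0x2C → acc = 0x70
  '.' = 0x2E → acc = 0x5E
  '1' = 0x31 → acc = 0x6F
  '9' = 0x39 → acc = 0x56
  '6' = 0x36 → acc = 0x60
  ',' = 0x2C → acc = 0x4C
  '3' = 0x33 → acc = 0x7F
Checksum = 0x7F.

7F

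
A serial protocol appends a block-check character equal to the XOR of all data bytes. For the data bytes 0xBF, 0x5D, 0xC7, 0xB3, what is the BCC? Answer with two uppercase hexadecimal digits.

96

XOR the bytes together:
  start with 0xBF
  0xBF ⊕ 0x5D = 0xE2
  0xE2 ⊕ 0xC7 = 0x25
  0x25 ⊕ 0xB3 = 0x96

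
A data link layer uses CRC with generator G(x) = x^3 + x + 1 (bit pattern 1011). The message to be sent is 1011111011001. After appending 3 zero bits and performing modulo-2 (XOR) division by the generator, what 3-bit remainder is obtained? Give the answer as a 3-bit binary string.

110

Append 3 zeros: 1011111011001000. Divide by 1011 (XOR where the leading bit is 1):
  pos 0: 1011 XOR 1011 = 0000
  pos 4: 1110 XOR 1011 = 0101
  pos 5: 1011 XOR 1011 = 0000
  pos 9: 1001 XOR 1011 = 0010
  pos 11: 1000 XOR 1011 = 0011
Remainder (last 3 bits) = 110. This is the CRC / FCS.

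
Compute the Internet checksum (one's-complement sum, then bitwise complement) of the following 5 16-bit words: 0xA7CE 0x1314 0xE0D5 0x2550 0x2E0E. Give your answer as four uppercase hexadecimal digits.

10E9

One's-complement addition (fold any carry out of bit 15 back into bit 0):
  0xA7CE + 0x1314 = 0x0BAE2
  0xBAE2 + 0xE0D5 = 0x19BB7 → wrap carry → 0x9BB8
  0x9BB8 + 0x2550 = 0x0C108
  0xC108 + 0x2E0E = 0x0EF16
One's-complement sum = 0xEF16.
Checksum = ~0xEF16 & 0xFFFF = 0x10E9.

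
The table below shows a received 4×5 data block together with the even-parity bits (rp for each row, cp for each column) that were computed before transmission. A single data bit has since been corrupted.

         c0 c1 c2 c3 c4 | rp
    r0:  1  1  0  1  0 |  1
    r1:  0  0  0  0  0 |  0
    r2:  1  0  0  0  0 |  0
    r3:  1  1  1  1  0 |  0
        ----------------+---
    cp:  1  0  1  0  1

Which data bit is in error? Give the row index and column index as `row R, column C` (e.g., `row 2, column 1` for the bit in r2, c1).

row 2, column 4

Recompute each row's even parity and compare to rp:
  r0: data parity 1, sent rp 1 → ok
  r1: data parity 0, sent rp 0 → ok
  r2: data parity 1, sent rp 0 → mismatch
  r3: data parity 0, sent rp 0 → ok
Recompute each column's even parity and compare to cp:
  c0: data parity 1, sent cp 1 → ok
  c1: data parity 0, sent cp 0 → ok
  c2: data parity 1, sent cp 1 → ok
  c3: data parity 0, sent cp 0 → ok
  c4: data parity 0, sent cp 1 → mismatch
Exactly one row (r2) and one column (c4) fail → the flipped bit is at their intersection.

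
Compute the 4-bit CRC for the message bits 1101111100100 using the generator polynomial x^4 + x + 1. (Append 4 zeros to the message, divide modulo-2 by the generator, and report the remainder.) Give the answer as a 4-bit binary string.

Append 4 zeros: 11011111001000000. Divide by 10011 (XOR where the leading bit is 1):
  pos 0: 11011 XOR 10011 = 01000
  pos 1: 10001 XOR 10011 = 00010
  pos 4: 10110 XOR 10011 = 00101
  pos 6: 10101 XOR 10011 = 00110
  pos 8: 11000 XOR 10011 = 01011
  pos 9: 10110 XOR 10011 = 00101
  pos 11: 10100 XOR 10011 = 00111
Remainder (last 4 bits) = 1110. This is the CRC / FCS.

1110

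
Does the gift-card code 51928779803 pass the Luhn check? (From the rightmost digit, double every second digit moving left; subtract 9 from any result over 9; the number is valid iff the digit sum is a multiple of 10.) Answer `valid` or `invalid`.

valid

From the right, keep odd positions and double even positions (subtract 9 from any doubled value over 9):
  doubled (positions 2,4,...): 0 9 5 4 2 → sum 20
  kept (positions 1,3,...): 3 8 7 8 9 5 → sum 40
Total = 60.
60 mod 10 = 0, so the number is valid.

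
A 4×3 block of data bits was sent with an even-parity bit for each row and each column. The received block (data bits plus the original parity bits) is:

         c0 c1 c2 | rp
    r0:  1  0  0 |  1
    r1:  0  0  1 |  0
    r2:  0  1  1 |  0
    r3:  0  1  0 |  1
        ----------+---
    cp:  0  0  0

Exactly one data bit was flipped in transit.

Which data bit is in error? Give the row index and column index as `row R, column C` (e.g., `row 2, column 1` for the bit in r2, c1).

row 1, column 0

Recompute each row's even parity and compare to rp:
  r0: data parity 1, sent rp 1 → ok
  r1: data parity 1, sent rp 0 → mismatch
  r2: data parity 0, sent rp 0 → ok
  r3: data parity 1, sent rp 1 → ok
Recompute each column's even parity and compare to cp:
  c0: data parity 1, sent cp 0 → mismatch
  c1: data parity 0, sent cp 0 → ok
  c2: data parity 0, sent cp 0 → ok
Exactly one row (r1) and one column (c0) fail → the flipped bit is at their intersection.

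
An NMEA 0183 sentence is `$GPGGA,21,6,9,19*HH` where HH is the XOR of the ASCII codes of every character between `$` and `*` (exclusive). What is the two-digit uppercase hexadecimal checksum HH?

XOR the ASCII codes of the payload characters:
  'G' = 0x47 → acc = 0x47
  'P' = 0x50 → acc = 0x17
  'G' = 0x47 → acc = 0x50
  'G' = 0x47 → acc = 0x17
  'A' = 0x41 → acc = 0x56
  ',' = 0x2C → acc = 0x7A
  '2' = 0x32 → acc = 0x48
  '1' = 0x31 → acc = 0x79
  ',' = 0x2C → acc = 0x55
  '6' = 0x36 → acc = 0x63
  ',' = 0x2C → acc = 0x4F
  '9' = 0x39 → acc = 0x76
  ',' = 0x2C → acc = 0x5A
  '1' = 0x31 → acc = 0x6B
  '9' = 0x39 → acc = 0x52
Checksum = 0x52.

52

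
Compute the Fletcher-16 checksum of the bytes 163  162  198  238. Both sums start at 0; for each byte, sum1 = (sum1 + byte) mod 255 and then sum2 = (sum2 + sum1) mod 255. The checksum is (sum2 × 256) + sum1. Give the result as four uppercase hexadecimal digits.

Running sums (mod 255):
  after byte 0 (163): sum1=163, sum2=163
  after byte 1 (162): sum1=70, sum2=233
  after byte 2 (198): sum1=13, sum2=246
  after byte 3 (238): sum1=251, sum2=242
Checksum = sum2·256 + sum1 = 242·256 + 251 = 62203 = 0xF2FB.

F2FB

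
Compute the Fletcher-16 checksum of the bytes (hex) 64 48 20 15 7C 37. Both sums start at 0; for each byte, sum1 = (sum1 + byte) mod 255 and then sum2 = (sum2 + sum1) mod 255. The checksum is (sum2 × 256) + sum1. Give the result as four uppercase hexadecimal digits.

Running sums (mod 255):
  after byte 0 (64): sum1=100, sum2=100
  after byte 1 (48): sum1=172, sum2=17
  after byte 2 (20): sum1=204, sum2=221
  after byte 3 (15): sum1=225, sum2=191
  after byte 4 (7C): sum1=94, sum2=30
  after byte 5 (37): sum1=149, sum2=179
Checksum = sum2·256 + sum1 = 179·256 + 149 = 45973 = 0xB395.

B395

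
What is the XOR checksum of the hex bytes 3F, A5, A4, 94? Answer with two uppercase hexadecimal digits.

XOR the bytes together:
  start with 0x3F
  0x3F ⊕ 0xA5 = 0x9A
  0x9A ⊕ 0xA4 = 0x3E
  0x3E ⊕ 0x94 = 0xAA

AA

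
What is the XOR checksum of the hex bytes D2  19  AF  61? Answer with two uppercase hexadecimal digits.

XOR the bytes together:
  start with 0xD2
  0xD2 ⊕ 0x19 = 0xCB
  0xCB ⊕ 0xAF = 0x64
  0x64 ⊕ 0x61 = 0x05

05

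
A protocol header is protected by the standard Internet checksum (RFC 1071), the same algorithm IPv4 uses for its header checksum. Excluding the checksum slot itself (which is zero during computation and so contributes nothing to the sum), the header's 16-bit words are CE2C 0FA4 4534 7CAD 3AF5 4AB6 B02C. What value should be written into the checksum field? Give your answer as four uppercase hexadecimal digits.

One's-complement addition (fold any carry out of bit 15 back into bit 0):
  0xCE2C + 0x0FA4 = 0x0DDD0
  0xDDD0 + 0x4534 = 0x12304 → wrap carry → 0x2305
  0x2305 + 0x7CAD = 0x09FB2
  0x9FB2 + 0x3AF5 = 0x0DAA7
  0xDAA7 + 0x4AB6 = 0x1255D → wrap carry → 0x255E
  0x255E + 0xB02C = 0x0D58A
One's-complement sum = 0xD58A.
Checksum = ~0xD58A & 0xFFFF = 0x2A75.

2A75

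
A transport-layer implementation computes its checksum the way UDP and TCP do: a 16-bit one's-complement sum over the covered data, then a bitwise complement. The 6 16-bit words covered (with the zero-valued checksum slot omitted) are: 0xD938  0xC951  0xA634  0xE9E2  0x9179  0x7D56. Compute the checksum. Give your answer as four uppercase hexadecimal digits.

BE8D

One's-complement addition (fold any carry out of bit 15 back into bit 0):
  0xD938 + 0xC951 = 0x1A289 → wrap carry → 0xA28A
  0xA28A + 0xA634 = 0x148BE → wrap carry → 0x48BF
  0x48BF + 0xE9E2 = 0x132A1 → wrap carry → 0x32A2
  0x32A2 + 0x9179 = 0x0C41B
  0xC41B + 0x7D56 = 0x14171 → wrap carry → 0x4172
One's-complement sum = 0x4172.
Checksum = ~0x4172 & 0xFFFF = 0xBE8D.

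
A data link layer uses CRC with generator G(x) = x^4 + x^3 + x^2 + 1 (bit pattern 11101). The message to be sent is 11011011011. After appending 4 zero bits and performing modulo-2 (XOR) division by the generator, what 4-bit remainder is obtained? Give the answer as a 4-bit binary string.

Append 4 zeros: 110110110110000. Divide by 11101 (XOR where the leading bit is 1):
  pos 0: 11011 XOR 11101 = 00110
  pos 2: 11001 XOR 11101 = 00100
  pos 4: 10010 XOR 11101 = 01111
  pos 5: 11111 XOR 11101 = 00010
  pos 8: 10100 XOR 11101 = 01001
  pos 9: 10010 XOR 11101 = 01111
  pos 10: 11110 XOR 11101 = 00011
Remainder (last 4 bits) = 0011. This is the CRC / FCS.

0011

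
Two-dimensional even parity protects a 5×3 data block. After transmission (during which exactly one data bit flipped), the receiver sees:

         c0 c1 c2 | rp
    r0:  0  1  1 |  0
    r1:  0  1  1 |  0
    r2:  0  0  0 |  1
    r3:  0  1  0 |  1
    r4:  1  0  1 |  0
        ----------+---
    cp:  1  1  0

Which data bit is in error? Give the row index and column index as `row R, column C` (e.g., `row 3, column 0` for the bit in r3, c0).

Recompute each row's even parity and compare to rp:
  r0: data parity 0, sent rp 0 → ok
  r1: data parity 0, sent rp 0 → ok
  r2: data parity 0, sent rp 1 → mismatch
  r3: data parity 1, sent rp 1 → ok
  r4: data parity 0, sent rp 0 → ok
Recompute each column's even parity and compare to cp:
  c0: data parity 1, sent cp 1 → ok
  c1: data parity 1, sent cp 1 → ok
  c2: data parity 1, sent cp 0 → mismatch
Exactly one row (r2) and one column (c2) fail → the flipped bit is at their intersection.

row 2, column 2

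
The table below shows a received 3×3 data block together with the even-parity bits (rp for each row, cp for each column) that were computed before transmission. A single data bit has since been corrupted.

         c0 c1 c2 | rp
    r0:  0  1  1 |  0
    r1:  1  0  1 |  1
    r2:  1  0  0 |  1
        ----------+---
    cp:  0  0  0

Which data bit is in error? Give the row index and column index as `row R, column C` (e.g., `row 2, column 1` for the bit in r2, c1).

row 1, column 1

Recompute each row's even parity and compare to rp:
  r0: data parity 0, sent rp 0 → ok
  r1: data parity 0, sent rp 1 → mismatch
  r2: data parity 1, sent rp 1 → ok
Recompute each column's even parity and compare to cp:
  c0: data parity 0, sent cp 0 → ok
  c1: data parity 1, sent cp 0 → mismatch
  c2: data parity 0, sent cp 0 → ok
Exactly one row (r1) and one column (c1) fail → the flipped bit is at their intersection.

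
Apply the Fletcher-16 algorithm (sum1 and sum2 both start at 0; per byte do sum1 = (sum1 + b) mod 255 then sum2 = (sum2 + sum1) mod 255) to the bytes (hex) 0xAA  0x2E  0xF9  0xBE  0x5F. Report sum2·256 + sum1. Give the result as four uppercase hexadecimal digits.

D8F0

Running sums (mod 255):
  after byte 0 (0xAA): sum1=170, sum2=170
  after byte 1 (0x2E): sum1=216, sum2=131
  after byte 2 (0xF9): sum1=210, sum2=86
  after byte 3 (0xBE): sum1=145, sum2=231
  after byte 4 (0x5F): sum1=240, sum2=216
Checksum = sum2·256 + sum1 = 216·256 + 240 = 55536 = 0xD8F0.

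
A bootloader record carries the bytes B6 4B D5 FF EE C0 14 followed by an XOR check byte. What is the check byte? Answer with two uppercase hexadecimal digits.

XOR the bytes together:
  start with 0xB6
  0xB6 ⊕ 0x4B = 0xFD
  0xFD ⊕ 0xD5 = 0x28
  0x28 ⊕ 0xFF = 0xD7
  0xD7 ⊕ 0xEE = 0x39
  0x39 ⊕ 0xC0 = 0xF9
  0xF9 ⊕ 0x14 = 0xED

ED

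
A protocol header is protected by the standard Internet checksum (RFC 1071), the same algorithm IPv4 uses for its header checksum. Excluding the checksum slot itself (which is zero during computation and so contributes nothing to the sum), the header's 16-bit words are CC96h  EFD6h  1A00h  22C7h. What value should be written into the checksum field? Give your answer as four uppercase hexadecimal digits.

One's-complement addition (fold any carry out of bit 15 back into bit 0):
  0xCC96 + 0xEFD6 = 0x1BC6C → wrap carry → 0xBC6D
  0xBC6D + 0x1A00 = 0x0D66D
  0xD66D + 0x22C7 = 0x0F934
One's-complement sum = 0xF934.
Checksum = ~0xF934 & 0xFFFF = 0x06CB.

06CB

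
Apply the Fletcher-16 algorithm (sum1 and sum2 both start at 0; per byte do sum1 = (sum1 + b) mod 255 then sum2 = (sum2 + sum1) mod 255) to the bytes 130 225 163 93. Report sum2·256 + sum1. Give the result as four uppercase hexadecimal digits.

5465

Running sums (mod 255):
  after byte 0 (130): sum1=130, sum2=130
  after byte 1 (225): sum1=100, sum2=230
  after byte 2 (163): sum1=8, sum2=238
  after byte 3 (93): sum1=101, sum2=84
Checksum = sum2·256 + sum1 = 84·256 + 101 = 21605 = 0x5465.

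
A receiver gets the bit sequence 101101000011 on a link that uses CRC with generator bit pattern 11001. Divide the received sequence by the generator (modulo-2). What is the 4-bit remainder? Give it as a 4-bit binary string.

Modulo-2 division of 101101000011 by 11001:
  pos 0: 10110 XOR 11001 = 01111
  pos 1: 11111 XOR 11001 = 00110
  pos 3: 11000 XOR 11001 = 00001
  pos 7: 10011 XOR 11001 = 01010
Remainder = 1010 (nonzero — an error is detected).

1010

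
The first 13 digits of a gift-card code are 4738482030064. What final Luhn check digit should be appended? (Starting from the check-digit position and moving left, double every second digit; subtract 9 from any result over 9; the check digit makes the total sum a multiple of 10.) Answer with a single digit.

Partial digits right→left: 4 6 0 0 3 0 2 8 4 8 3 7 4
Double every second digit counting from the check-digit position (so the 1st, 3rd, 5th, ... of the partial from the right).
  doubled (with −9 where >9): 8 0 6 4 8 6 8 → sum 40
  kept as-is: 6 0 0 8 8 7 → sum 29
Total = 40 + 29 = 69.
Check digit = (10 − (69 mod 10)) mod 10 = 1.

1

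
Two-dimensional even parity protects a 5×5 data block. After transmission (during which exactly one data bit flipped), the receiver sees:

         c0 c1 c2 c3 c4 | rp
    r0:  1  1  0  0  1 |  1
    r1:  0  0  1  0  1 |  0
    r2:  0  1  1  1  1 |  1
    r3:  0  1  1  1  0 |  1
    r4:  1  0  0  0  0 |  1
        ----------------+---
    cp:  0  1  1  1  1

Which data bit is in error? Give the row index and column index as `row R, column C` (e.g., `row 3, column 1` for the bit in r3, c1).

row 2, column 3

Recompute each row's even parity and compare to rp:
  r0: data parity 1, sent rp 1 → ok
  r1: data parity 0, sent rp 0 → ok
  r2: data parity 0, sent rp 1 → mismatch
  r3: data parity 1, sent rp 1 → ok
  r4: data parity 1, sent rp 1 → ok
Recompute each column's even parity and compare to cp:
  c0: data parity 0, sent cp 0 → ok
  c1: data parity 1, sent cp 1 → ok
  c2: data parity 1, sent cp 1 → ok
  c3: data parity 0, sent cp 1 → mismatch
  c4: data parity 1, sent cp 1 → ok
Exactly one row (r2) and one column (c3) fail → the flipped bit is at their intersection.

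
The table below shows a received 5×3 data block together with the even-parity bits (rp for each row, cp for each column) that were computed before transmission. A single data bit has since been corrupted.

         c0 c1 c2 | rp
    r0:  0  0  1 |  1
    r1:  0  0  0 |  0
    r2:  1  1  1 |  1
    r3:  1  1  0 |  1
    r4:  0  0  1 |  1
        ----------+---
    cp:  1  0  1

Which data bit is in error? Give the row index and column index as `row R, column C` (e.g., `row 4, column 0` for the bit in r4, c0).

row 3, column 0

Recompute each row's even parity and compare to rp:
  r0: data parity 1, sent rp 1 → ok
  r1: data parity 0, sent rp 0 → ok
  r2: data parity 1, sent rp 1 → ok
  r3: data parity 0, sent rp 1 → mismatch
  r4: data parity 1, sent rp 1 → ok
Recompute each column's even parity and compare to cp:
  c0: data parity 0, sent cp 1 → mismatch
  c1: data parity 0, sent cp 0 → ok
  c2: data parity 1, sent cp 1 → ok
Exactly one row (r3) and one column (c0) fail → the flipped bit is at their intersection.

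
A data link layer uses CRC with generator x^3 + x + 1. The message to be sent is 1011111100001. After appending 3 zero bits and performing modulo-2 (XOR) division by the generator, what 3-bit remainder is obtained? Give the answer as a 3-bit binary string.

Append 3 zeros: 1011111100001000. Divide by 1011 (XOR where the leading bit is 1):
  pos 0: 1011 XOR 1011 = 0000
  pos 4: 1111 XOR 1011 = 0100
  pos 5: 1000 XOR 1011 = 0011
  pos 7: 1100 XOR 1011 = 0111
  pos 8: 1110 XOR 1011 = 0101
  pos 9: 1011 XOR 1011 = 0000
Remainder (last 3 bits) = 000. This is the CRC / FCS.

000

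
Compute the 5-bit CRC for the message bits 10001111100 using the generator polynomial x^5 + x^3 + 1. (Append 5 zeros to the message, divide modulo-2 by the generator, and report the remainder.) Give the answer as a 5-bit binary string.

Append 5 zeros: 1000111110000000. Divide by 101001 (XOR where the leading bit is 1):
  pos 0: 100011 XOR 101001 = 001010
  pos 2: 101011 XOR 101001 = 000010
  pos 6: 101000 XOR 101001 = 000001
Remainder (last 5 bits) = 10000. This is the CRC / FCS.

10000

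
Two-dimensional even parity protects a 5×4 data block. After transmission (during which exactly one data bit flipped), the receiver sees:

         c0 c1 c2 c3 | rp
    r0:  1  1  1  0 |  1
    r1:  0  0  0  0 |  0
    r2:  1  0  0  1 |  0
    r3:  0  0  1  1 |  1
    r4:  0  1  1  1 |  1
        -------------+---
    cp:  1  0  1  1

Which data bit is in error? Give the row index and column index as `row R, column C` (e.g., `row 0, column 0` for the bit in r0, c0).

row 3, column 0

Recompute each row's even parity and compare to rp:
  r0: data parity 1, sent rp 1 → ok
  r1: data parity 0, sent rp 0 → ok
  r2: data parity 0, sent rp 0 → ok
  r3: data parity 0, sent rp 1 → mismatch
  r4: data parity 1, sent rp 1 → ok
Recompute each column's even parity and compare to cp:
  c0: data parity 0, sent cp 1 → mismatch
  c1: data parity 0, sent cp 0 → ok
  c2: data parity 1, sent cp 1 → ok
  c3: data parity 1, sent cp 1 → ok
Exactly one row (r3) and one column (c0) fail → the flipped bit is at their intersection.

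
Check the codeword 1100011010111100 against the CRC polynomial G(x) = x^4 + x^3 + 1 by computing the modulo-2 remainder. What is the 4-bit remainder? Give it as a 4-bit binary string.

1011

Modulo-2 division of 1100011010111100 by 11001:
  pos 0: 11000 XOR 11001 = 00001
  pos 4: 11101 XOR 11001 = 00100
  pos 6: 10001 XOR 11001 = 01000
  pos 7: 10001 XOR 11001 = 01000
  pos 8: 10001 XOR 11001 = 01000
  pos 9: 10001 XOR 11001 = 01000
  pos 10: 10000 XOR 11001 = 01001
  pos 11: 10010 XOR 11001 = 01011
Remainder = 1011 (nonzero — an error is detected).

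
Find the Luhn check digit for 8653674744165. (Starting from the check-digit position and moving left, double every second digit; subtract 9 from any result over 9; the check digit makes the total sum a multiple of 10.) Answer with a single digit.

7

Partial digits right→left: 5 6 1 4 4 7 4 7 6 3 5 6 8
Double every second digit counting from the check-digit position (so the 1st, 3rd, 5th, ... of the partial from the right).
  doubled (with −9 where >9): 1 2 8 8 3 1 7 → sum 30
  kept as-is: 6 4 7 7 3 6 → sum 33
Total = 30 + 33 = 63.
Check digit = (10 − (63 mod 10)) mod 10 = 7.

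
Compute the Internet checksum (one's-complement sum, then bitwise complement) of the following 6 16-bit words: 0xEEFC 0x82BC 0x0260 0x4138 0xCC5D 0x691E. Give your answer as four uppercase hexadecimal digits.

One's-complement addition (fold any carry out of bit 15 back into bit 0):
  0xEEFC + 0x82BC = 0x171B8 → wrap carry → 0x71B9
  0x71B9 + 0x0260 = 0x07419
  0x7419 + 0x4138 = 0x0B551
  0xB551 + 0xCC5D = 0x181AE → wrap carry → 0x81AF
  0x81AF + 0x691E = 0x0EACD
One's-complement sum = 0xEACD.
Checksum = ~0xEACD & 0xFFFF = 0x1532.

1532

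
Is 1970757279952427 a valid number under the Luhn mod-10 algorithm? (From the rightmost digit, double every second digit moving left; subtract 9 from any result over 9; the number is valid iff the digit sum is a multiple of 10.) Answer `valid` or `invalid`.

From the right, keep odd positions and double even positions (subtract 9 from any doubled value over 9):
  doubled (positions 2,4,...): 4 4 9 5 5 5 5 2 → sum 39
  kept (positions 1,3,...): 7 4 5 9 2 5 0 9 → sum 41
Total = 80.
80 mod 10 = 0, so the number is valid.

valid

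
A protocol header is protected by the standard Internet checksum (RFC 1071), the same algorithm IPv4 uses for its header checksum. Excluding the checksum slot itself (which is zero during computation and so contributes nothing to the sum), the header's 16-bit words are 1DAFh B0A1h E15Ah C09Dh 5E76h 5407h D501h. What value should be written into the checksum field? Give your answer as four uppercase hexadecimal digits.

0837

One's-complement addition (fold any carry out of bit 15 back into bit 0):
  0x1DAF + 0xB0A1 = 0x0CE50
  0xCE50 + 0xE15A = 0x1AFAA → wrap carry → 0xAFAB
  0xAFAB + 0xC09D = 0x17048 → wrap carry → 0x7049
  0x7049 + 0x5E76 = 0x0CEBF
  0xCEBF + 0x5407 = 0x122C6 → wrap carry → 0x22C7
  0x22C7 + 0xD501 = 0x0F7C8
One's-complement sum = 0xF7C8.
Checksum = ~0xF7C8 & 0xFFFF = 0x0837.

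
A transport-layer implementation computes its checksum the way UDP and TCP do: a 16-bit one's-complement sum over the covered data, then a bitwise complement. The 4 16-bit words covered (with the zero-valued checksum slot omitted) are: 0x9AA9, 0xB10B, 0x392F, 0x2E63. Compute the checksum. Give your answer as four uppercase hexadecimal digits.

4CB8

One's-complement addition (fold any carry out of bit 15 back into bit 0):
  0x9AA9 + 0xB10B = 0x14BB4 → wrap carry → 0x4BB5
  0x4BB5 + 0x392F = 0x084E4
  0x84E4 + 0x2E63 = 0x0B347
One's-complement sum = 0xB347.
Checksum = ~0xB347 & 0xFFFF = 0x4CB8.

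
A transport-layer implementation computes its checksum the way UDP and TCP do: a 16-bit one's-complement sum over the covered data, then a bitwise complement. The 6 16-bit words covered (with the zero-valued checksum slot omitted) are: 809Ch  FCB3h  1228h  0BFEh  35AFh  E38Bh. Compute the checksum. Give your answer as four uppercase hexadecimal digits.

One's-complement addition (fold any carry out of bit 15 back into bit 0):
  0x809C + 0xFCB3 = 0x17D4F → wrap carry → 0x7D50
  0x7D50 + 0x1228 = 0x08F78
  0x8F78 + 0x0BFE = 0x09B76
  0x9B76 + 0x35AF = 0x0D125
  0xD125 + 0xE38B = 0x1B4B0 → wrap carry → 0xB4B1
One's-complement sum = 0xB4B1.
Checksum = ~0xB4B1 & 0xFFFF = 0x4B4E.

4B4E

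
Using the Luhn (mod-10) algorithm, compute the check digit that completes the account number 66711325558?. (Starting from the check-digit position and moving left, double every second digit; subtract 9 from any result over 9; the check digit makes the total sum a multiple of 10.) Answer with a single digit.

Partial digits right→left: 8 5 5 5 2 3 1 1 7 6 6
Double every second digit counting from the check-digit position (so the 1st, 3rd, 5th, ... of the partial from the right).
  doubled (with −9 where >9): 7 1 4 2 5 3 → sum 22
  kept as-is: 5 5 3 1 6 → sum 20
Total = 22 + 20 = 42.
Check digit = (10 − (42 mod 10)) mod 10 = 8.

8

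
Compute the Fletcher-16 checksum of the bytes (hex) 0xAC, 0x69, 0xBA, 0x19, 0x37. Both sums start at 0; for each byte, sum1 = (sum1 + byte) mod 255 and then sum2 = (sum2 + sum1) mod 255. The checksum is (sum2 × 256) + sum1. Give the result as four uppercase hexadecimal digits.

9E21

Running sums (mod 255):
  after byte 0 (0xAC): sum1=172, sum2=172
  after byte 1 (0x69): sum1=22, sum2=194
  after byte 2 (0xBA): sum1=208, sum2=147
  after byte 3 (0x19): sum1=233, sum2=125
  after byte 4 (0x37): sum1=33, sum2=158
Checksum = sum2·256 + sum1 = 158·256 + 33 = 40481 = 0x9E21.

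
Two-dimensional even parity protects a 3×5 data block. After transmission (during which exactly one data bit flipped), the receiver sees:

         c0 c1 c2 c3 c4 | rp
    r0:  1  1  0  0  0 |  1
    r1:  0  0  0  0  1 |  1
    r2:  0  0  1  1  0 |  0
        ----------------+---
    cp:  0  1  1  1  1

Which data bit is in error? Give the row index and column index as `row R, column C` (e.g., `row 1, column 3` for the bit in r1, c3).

Recompute each row's even parity and compare to rp:
  r0: data parity 0, sent rp 1 → mismatch
  r1: data parity 1, sent rp 1 → ok
  r2: data parity 0, sent rp 0 → ok
Recompute each column's even parity and compare to cp:
  c0: data parity 1, sent cp 0 → mismatch
  c1: data parity 1, sent cp 1 → ok
  c2: data parity 1, sent cp 1 → ok
  c3: data parity 1, sent cp 1 → ok
  c4: data parity 1, sent cp 1 → ok
Exactly one row (r0) and one column (c0) fail → the flipped bit is at their intersection.

row 0, column 0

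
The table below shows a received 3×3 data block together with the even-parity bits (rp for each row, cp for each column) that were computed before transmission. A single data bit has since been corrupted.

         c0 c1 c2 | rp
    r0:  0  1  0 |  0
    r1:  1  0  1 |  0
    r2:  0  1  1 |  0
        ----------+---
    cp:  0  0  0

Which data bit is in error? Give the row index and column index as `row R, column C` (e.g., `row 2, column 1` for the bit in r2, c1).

Recompute each row's even parity and compare to rp:
  r0: data parity 1, sent rp 0 → mismatch
  r1: data parity 0, sent rp 0 → ok
  r2: data parity 0, sent rp 0 → ok
Recompute each column's even parity and compare to cp:
  c0: data parity 1, sent cp 0 → mismatch
  c1: data parity 0, sent cp 0 → ok
  c2: data parity 0, sent cp 0 → ok
Exactly one row (r0) and one column (c0) fail → the flipped bit is at their intersection.

row 0, column 0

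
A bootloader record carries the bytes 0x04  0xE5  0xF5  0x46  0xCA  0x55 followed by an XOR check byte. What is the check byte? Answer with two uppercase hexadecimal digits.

CD

XOR the bytes together:
  start with 0x04
  0x04 ⊕ 0xE5 = 0xE1
  0xE1 ⊕ 0xF5 = 0x14
  0x14 ⊕ 0x46 = 0x52
  0x52 ⊕ 0xCA = 0x98
  0x98 ⊕ 0x55 = 0xCD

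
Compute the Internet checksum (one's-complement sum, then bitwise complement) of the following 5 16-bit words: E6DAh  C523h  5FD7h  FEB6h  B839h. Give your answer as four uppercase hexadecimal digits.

3D39

One's-complement addition (fold any carry out of bit 15 back into bit 0):
  0xE6DA + 0xC523 = 0x1ABFD → wrap carry → 0xABFE
  0xABFE + 0x5FD7 = 0x10BD5 → wrap carry → 0x0BD6
  0x0BD6 + 0xFEB6 = 0x10A8C → wrap carry → 0x0A8D
  0x0A8D + 0xB839 = 0x0C2C6
One's-complement sum = 0xC2C6.
Checksum = ~0xC2C6 & 0xFFFF = 0x3D39.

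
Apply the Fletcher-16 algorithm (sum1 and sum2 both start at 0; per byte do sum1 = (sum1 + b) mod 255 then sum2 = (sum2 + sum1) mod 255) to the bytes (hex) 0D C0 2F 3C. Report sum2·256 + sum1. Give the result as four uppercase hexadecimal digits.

Running sums (mod 255):
  after byte 0 (0D): sum1=13, sum2=13
  after byte 1 (C0): sum1=205, sum2=218
  after byte 2 (2F): sum1=252, sum2=215
  after byte 3 (3C): sum1=57, sum2=17
Checksum = sum2·256 + sum1 = 17·256 + 57 = 4409 = 0x1139.

1139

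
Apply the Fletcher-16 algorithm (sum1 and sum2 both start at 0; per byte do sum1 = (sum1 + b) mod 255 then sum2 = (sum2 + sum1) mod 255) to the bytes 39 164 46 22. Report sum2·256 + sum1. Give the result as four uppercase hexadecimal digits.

FC10

Running sums (mod 255):
  after byte 0 (39): sum1=39, sum2=39
  after byte 1 (164): sum1=203, sum2=242
  after byte 2 (46): sum1=249, sum2=236
  after byte 3 (22): sum1=16, sum2=252
Checksum = sum2·256 + sum1 = 252·256 + 16 = 64528 = 0xFC10.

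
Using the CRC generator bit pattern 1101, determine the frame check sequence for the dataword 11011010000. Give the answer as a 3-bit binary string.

101

Append 3 zeros: 11011010000000. Divide by 1101 (XOR where the leading bit is 1):
  pos 0: 1101 XOR 1101 = 0000
  pos 4: 1010 XOR 1101 = 0111
  pos 5: 1110 XOR 1101 = 0011
  pos 7: 1100 XOR 1101 = 0001
  pos 10: 1000 XOR 1101 = 0101
Remainder (last 3 bits) = 101. This is the CRC / FCS.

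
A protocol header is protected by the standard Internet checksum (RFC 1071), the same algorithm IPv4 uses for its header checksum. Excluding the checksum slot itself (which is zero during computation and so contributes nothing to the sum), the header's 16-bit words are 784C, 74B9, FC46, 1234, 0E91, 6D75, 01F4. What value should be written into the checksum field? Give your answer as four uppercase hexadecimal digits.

8684

One's-complement addition (fold any carry out of bit 15 back into bit 0):
  0x784C + 0x74B9 = 0x0ED05
  0xED05 + 0xFC46 = 0x1E94B → wrap carry → 0xE94C
  0xE94C + 0x1234 = 0x0FB80
  0xFB80 + 0x0E91 = 0x10A11 → wrap carry → 0x0A12
  0x0A12 + 0x6D75 = 0x07787
  0x7787 + 0x01F4 = 0x0797B
One's-complement sum = 0x797B.
Checksum = ~0x797B & 0xFFFF = 0x8684.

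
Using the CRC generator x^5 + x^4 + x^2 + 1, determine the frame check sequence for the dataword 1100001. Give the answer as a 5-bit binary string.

11100

Append 5 zeros: 110000100000. Divide by 110101 (XOR where the leading bit is 1):
  pos 0: 110000 XOR 110101 = 000101
  pos 3: 101100 XOR 110101 = 011001
  pos 4: 110010 XOR 110101 = 000111
Remainder (last 5 bits) = 11100. This is the CRC / FCS.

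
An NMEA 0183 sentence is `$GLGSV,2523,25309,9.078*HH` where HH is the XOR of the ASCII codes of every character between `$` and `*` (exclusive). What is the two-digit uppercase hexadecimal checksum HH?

XOR the ASCII codes of the payload characters:
  'G' = 0x47 → acc = 0x47
  'L' = 0x4C → acc = 0x0B
  'G' = 0x47 → acc = 0x4C
  'S' = 0x53 → acc = 0x1F
  'V' = 0x56 → acc = 0x49
  ',' = 0x2C → acc = 0x65
  '2' = 0x32 → acc = 0x57
  '5' = 0x35 → acc = 0x62
  '2' = 0x32 → acc = 0x50
  '3' = 0x33 → acc = 0x63
  ',' = 0x2C → acc = 0x4F
  '2' = 0x32 → acc = 0x7D
  '5' = 0x35 → acc = 0x48
  '3' = 0x33 → acc = 0x7B
  '0' = 0x30 → acc = 0x4B
  '9' = 0x39 → acc = 0x72
  ',' = 0x2C → acc = 0x5E
  '9' = 0x39 → acc = 0x67
  '.' = 0x2E → acc = 0x49
  '0' = 0x30 → acc = 0x79
  '7' = 0x37 → acc = 0x4E
  '8' = 0x38 → acc = 0x76
Checksum = 0x76.

76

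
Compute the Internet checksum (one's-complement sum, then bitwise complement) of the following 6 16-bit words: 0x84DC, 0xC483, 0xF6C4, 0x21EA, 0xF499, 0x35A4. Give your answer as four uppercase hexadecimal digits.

One's-complement addition (fold any carry out of bit 15 back into bit 0):
  0x84DC + 0xC483 = 0x1495F → wrap carry → 0x4960
  0x4960 + 0xF6C4 = 0x14024 → wrap carry → 0x4025
  0x4025 + 0x21EA = 0x0620F
  0x620F + 0xF499 = 0x156A8 → wrap carry → 0x56A9
  0x56A9 + 0x35A4 = 0x08C4D
One's-complement sum = 0x8C4D.
Checksum = ~0x8C4D & 0xFFFF = 0x73B2.

73B2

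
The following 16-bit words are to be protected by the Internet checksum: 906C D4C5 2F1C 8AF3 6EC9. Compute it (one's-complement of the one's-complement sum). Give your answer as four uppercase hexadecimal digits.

71F4

One's-complement addition (fold any carry out of bit 15 back into bit 0):
  0x906C + 0xD4C5 = 0x16531 → wrap carry → 0x6532
  0x6532 + 0x2F1C = 0x0944E
  0x944E + 0x8AF3 = 0x11F41 → wrap carry → 0x1F42
  0x1F42 + 0x6EC9 = 0x08E0B
One's-complement sum = 0x8E0B.
Checksum = ~0x8E0B & 0xFFFF = 0x71F4.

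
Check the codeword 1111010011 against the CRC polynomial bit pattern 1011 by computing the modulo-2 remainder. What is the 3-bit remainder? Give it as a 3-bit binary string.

111

Modulo-2 division of 1111010011 by 1011:
  pos 0: 1111 XOR 1011 = 0100
  pos 1: 1000 XOR 1011 = 0011
  pos 3: 1110 XOR 1011 = 0101
  pos 4: 1010 XOR 1011 = 0001
Remainder = 111 (nonzero — an error is detected).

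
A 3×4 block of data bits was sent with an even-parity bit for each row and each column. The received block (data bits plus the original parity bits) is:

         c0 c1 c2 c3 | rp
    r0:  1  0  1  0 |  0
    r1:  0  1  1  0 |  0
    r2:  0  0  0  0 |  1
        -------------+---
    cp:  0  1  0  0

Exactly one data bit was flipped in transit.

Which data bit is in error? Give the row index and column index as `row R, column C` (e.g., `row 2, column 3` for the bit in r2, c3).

Recompute each row's even parity and compare to rp:
  r0: data parity 0, sent rp 0 → ok
  r1: data parity 0, sent rp 0 → ok
  r2: data parity 0, sent rp 1 → mismatch
Recompute each column's even parity and compare to cp:
  c0: data parity 1, sent cp 0 → mismatch
  c1: data parity 1, sent cp 1 → ok
  c2: data parity 0, sent cp 0 → ok
  c3: data parity 0, sent cp 0 → ok
Exactly one row (r2) and one column (c0) fail → the flipped bit is at their intersection.

row 2, column 0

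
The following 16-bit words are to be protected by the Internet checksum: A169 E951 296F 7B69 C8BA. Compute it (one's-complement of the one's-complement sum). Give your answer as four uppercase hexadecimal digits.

One's-complement addition (fold any carry out of bit 15 back into bit 0):
  0xA169 + 0xE951 = 0x18ABA → wrap carry → 0x8ABB
  0x8ABB + 0x296F = 0x0B42A
  0xB42A + 0x7B69 = 0x12F93 → wrap carry → 0x2F94
  0x2F94 + 0xC8BA = 0x0F84E
One's-complement sum = 0xF84E.
Checksum = ~0xF84E & 0xFFFF = 0x07B1.

07B1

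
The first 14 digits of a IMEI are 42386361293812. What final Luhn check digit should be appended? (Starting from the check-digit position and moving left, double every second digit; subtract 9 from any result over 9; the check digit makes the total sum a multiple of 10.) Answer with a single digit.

6

Partial digits right→left: 2 1 8 3 9 2 1 6 3 6 8 3 2 4
Double every second digit counting from the check-digit position (so the 1st, 3rd, 5th, ... of the partial from the right).
  doubled (with −9 where >9): 4 7 9 2 6 7 4 → sum 39
  kept as-is: 1 3 2 6 6 3 4 → sum 25
Total = 39 + 25 = 64.
Check digit = (10 − (64 mod 10)) mod 10 = 6.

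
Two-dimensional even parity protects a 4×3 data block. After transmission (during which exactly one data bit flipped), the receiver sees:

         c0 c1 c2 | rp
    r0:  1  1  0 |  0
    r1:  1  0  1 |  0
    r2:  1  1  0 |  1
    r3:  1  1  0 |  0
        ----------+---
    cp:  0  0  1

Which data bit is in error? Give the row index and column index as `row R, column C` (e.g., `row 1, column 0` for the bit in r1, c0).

Recompute each row's even parity and compare to rp:
  r0: data parity 0, sent rp 0 → ok
  r1: data parity 0, sent rp 0 → ok
  r2: data parity 0, sent rp 1 → mismatch
  r3: data parity 0, sent rp 0 → ok
Recompute each column's even parity and compare to cp:
  c0: data parity 0, sent cp 0 → ok
  c1: data parity 1, sent cp 0 → mismatch
  c2: data parity 1, sent cp 1 → ok
Exactly one row (r2) and one column (c1) fail → the flipped bit is at their intersection.

row 2, column 1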